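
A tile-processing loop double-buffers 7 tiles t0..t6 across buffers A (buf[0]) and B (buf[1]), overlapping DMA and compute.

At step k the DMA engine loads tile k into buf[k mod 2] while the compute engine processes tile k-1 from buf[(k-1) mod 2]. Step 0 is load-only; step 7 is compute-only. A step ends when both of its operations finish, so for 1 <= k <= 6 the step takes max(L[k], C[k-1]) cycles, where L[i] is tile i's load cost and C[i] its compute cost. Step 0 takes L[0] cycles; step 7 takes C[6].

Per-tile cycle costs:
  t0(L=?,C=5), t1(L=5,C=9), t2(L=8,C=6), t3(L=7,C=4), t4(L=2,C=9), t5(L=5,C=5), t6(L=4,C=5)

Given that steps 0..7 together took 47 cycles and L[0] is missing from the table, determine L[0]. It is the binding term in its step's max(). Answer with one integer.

L[0] = 3

step 0: dur = L[0]=? = L[0]  (unknown; binding)
step 1: dur = max(L[1]=5, C[0]=5) = 5
step 2: dur = max(L[2]=8, C[1]=9) = 9
step 3: dur = max(L[3]=7, C[2]=6) = 7
step 4: dur = max(L[4]=2, C[3]=4) = 4
step 5: dur = max(L[5]=5, C[4]=9) = 9
step 6: dur = max(L[6]=4, C[5]=5) = 5
step 7: dur = C[6]=5 = 5
sum of known step durations = 44
dur[0] = total - known = 47 - 44 = 3
L[0] is the binding max in step 0, so L[0] = dur[0] = 3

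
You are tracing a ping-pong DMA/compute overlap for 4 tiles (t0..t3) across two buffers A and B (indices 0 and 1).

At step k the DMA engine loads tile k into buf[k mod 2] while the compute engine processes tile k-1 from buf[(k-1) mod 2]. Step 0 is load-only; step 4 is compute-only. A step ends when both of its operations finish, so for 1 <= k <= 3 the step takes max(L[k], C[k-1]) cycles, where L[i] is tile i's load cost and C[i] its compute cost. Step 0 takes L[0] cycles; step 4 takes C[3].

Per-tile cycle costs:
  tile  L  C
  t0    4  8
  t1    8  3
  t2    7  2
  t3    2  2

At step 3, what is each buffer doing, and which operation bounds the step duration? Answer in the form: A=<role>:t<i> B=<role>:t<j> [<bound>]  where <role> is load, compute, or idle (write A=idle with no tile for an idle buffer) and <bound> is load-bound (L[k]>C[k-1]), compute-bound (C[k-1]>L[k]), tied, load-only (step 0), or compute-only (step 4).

step 3: A=compute:t2 B=load:t3 [tied]

step 0: L[0]=4 → dur=4, Σ=4 | A=load:t0 B=idle [load-only]
step 1: L[1]=8 C[0]=8 → dur=8, Σ=12 | A=compute:t0 B=load:t1 [tied]
step 2: L[2]=7 C[1]=3 → dur=7, Σ=19 | A=load:t2 B=compute:t1 [load-bound]
step 3: L[3]=2 C[2]=2 → dur=2, Σ=21 | A=compute:t2 B=load:t3 [tied]
step 4: C[3]=2 → dur=2, Σ=23 | A=idle B=compute:t3 [compute-only]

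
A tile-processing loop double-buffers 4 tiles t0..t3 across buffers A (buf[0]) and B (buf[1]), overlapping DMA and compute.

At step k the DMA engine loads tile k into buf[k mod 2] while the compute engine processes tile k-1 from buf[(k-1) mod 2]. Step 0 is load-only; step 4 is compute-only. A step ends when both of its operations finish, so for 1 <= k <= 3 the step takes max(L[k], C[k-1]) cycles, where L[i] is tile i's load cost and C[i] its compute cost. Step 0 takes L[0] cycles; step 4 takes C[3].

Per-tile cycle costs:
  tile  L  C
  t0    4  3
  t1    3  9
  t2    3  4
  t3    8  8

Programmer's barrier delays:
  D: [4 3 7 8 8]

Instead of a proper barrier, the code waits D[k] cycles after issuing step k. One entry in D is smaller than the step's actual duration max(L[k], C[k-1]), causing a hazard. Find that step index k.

hazard at step 2

[0] required=L[0]=4=4 vs D=4 ok
[1] required=max(L[1]=3,C[0]=3)=3 vs D=3 ok
[2] required=max(L[2]=3,C[1]=9)=9 vs D=7 SHORT
[3] required=max(L[3]=8,C[2]=4)=8 vs D=8 ok
[4] required=C[3]=8=8 vs D=8 ok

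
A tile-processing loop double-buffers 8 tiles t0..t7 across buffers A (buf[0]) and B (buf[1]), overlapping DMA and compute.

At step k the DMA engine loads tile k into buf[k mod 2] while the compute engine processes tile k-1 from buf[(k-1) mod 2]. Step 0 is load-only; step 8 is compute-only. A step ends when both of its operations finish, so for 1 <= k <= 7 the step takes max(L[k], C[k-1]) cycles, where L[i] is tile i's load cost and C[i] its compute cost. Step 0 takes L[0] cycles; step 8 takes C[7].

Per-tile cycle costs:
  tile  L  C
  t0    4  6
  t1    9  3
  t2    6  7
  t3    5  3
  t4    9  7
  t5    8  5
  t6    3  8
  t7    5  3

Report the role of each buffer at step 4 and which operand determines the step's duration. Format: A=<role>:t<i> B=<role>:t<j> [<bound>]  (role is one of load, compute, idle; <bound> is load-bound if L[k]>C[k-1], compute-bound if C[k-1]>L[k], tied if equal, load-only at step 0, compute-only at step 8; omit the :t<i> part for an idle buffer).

step 0: L[0]=4 → dur=4, Σ=4 | A=load:t0 B=idle [load-only]
step 1: L[1]=9 C[0]=6 → dur=9, Σ=13 | A=compute:t0 B=load:t1 [load-bound]
step 2: L[2]=6 C[1]=3 → dur=6, Σ=19 | A=load:t2 B=compute:t1 [load-bound]
step 3: L[3]=5 C[2]=7 → dur=7, Σ=26 | A=compute:t2 B=load:t3 [compute-bound]
step 4: L[4]=9 C[3]=3 → dur=9, Σ=35 | A=load:t4 B=compute:t3 [load-bound]
step 5: L[5]=8 C[4]=7 → dur=8, Σ=43 | A=compute:t4 B=load:t5 [load-bound]
step 6: L[6]=3 C[5]=5 → dur=5, Σ=48 | A=load:t6 B=compute:t5 [compute-bound]
step 7: L[7]=5 C[6]=8 → dur=8, Σ=56 | A=compute:t6 B=load:t7 [compute-bound]
step 8: C[7]=3 → dur=3, Σ=59 | A=idle B=compute:t7 [compute-only]

step 4: A=load:t4 B=compute:t3 [load-bound]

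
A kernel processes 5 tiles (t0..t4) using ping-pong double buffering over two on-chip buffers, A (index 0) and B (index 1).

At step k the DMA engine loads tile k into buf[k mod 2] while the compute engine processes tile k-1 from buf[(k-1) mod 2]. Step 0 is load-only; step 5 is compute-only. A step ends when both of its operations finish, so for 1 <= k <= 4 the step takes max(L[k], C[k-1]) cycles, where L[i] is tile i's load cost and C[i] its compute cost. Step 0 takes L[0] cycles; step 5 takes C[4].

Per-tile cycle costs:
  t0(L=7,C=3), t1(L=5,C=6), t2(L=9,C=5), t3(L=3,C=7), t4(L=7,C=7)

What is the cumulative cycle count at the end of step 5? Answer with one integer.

k=0 load=t0/7c comp=- wait=7 total=7
k=1 load=t1/5c comp=t0/3c wait=5 total=12
k=2 load=t2/9c comp=t1/6c wait=9 total=21
k=3 load=t3/3c comp=t2/5c wait=5 total=26
k=4 load=t4/7c comp=t3/7c wait=7 total=33
k=5 load=- comp=t4/7c wait=7 total=40

end_cycle[5] = 40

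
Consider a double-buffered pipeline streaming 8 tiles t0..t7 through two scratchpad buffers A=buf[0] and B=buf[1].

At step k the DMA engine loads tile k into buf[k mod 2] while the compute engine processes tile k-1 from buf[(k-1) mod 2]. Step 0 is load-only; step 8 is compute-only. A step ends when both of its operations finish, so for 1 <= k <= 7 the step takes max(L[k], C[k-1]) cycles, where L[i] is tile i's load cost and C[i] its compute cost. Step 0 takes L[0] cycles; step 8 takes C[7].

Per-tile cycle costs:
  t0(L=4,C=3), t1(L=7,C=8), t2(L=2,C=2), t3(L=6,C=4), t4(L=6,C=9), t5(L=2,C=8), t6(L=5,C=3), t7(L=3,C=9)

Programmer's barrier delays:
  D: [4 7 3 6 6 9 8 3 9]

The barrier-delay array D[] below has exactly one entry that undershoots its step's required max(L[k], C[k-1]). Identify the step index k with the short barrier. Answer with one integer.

hazard at step 2

[0] required=L[0]=4=4 vs D=4 ok
[1] required=max(L[1]=7,C[0]=3)=7 vs D=7 ok
[2] required=max(L[2]=2,C[1]=8)=8 vs D=3 SHORT
[3] required=max(L[3]=6,C[2]=2)=6 vs D=6 ok
[4] required=max(L[4]=6,C[3]=4)=6 vs D=6 ok
[5] required=max(L[5]=2,C[4]=9)=9 vs D=9 ok
[6] required=max(L[6]=5,C[5]=8)=8 vs D=8 ok
[7] required=max(L[7]=3,C[6]=3)=3 vs D=3 ok
[8] required=C[7]=9=9 vs D=9 ok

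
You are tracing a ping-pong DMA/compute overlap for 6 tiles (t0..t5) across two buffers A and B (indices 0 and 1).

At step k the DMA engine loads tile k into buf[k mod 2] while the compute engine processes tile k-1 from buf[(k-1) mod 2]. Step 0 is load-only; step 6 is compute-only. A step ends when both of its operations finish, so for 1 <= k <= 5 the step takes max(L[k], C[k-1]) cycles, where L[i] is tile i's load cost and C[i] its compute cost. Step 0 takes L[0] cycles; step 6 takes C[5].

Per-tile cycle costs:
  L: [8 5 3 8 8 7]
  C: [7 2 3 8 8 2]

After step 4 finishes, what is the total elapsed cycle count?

end_cycle[4] = 34

  0. 8=8c; end=8; A:t0 B:-
  1. max(5,7)=7c; end=15; A:t0 B:t1
  2. max(3,2)=3c; end=18; A:t2 B:t1
  3. max(8,3)=8c; end=26; A:t2 B:t3
  4. max(8,8)=8c; end=34; A:t4 B:t3
  5. max(7,8)=8c; end=42; A:t4 B:t5
  6. 2=2c; end=44; A:t4 B:t5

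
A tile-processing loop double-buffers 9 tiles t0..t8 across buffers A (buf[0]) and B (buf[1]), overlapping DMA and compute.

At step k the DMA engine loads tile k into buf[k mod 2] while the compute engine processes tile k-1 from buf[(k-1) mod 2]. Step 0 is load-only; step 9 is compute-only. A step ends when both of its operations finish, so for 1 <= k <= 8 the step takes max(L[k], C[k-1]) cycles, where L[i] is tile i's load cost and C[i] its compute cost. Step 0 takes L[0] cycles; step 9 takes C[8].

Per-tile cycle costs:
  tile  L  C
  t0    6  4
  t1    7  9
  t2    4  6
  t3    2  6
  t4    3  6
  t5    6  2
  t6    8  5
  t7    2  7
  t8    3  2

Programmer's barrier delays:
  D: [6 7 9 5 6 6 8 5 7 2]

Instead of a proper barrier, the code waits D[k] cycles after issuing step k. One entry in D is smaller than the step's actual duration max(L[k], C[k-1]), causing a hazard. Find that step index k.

step 0: need L[0]=6 = 6; D[0]=6 ok
step 1: need max(L[1]=7,C[0]=4) = 7; D[1]=7 ok
step 2: need max(L[2]=4,C[1]=9) = 9; D[2]=9 ok
step 3: need max(L[3]=2,C[2]=6) = 6; D[3]=5 SHORT
step 4: need max(L[4]=3,C[3]=6) = 6; D[4]=6 ok
step 5: need max(L[5]=6,C[4]=6) = 6; D[5]=6 ok
step 6: need max(L[6]=8,C[5]=2) = 8; D[6]=8 ok
step 7: need max(L[7]=2,C[6]=5) = 5; D[7]=5 ok
step 8: need max(L[8]=3,C[7]=7) = 7; D[8]=7 ok
step 9: need C[8]=2 = 2; D[9]=2 ok

hazard at step 3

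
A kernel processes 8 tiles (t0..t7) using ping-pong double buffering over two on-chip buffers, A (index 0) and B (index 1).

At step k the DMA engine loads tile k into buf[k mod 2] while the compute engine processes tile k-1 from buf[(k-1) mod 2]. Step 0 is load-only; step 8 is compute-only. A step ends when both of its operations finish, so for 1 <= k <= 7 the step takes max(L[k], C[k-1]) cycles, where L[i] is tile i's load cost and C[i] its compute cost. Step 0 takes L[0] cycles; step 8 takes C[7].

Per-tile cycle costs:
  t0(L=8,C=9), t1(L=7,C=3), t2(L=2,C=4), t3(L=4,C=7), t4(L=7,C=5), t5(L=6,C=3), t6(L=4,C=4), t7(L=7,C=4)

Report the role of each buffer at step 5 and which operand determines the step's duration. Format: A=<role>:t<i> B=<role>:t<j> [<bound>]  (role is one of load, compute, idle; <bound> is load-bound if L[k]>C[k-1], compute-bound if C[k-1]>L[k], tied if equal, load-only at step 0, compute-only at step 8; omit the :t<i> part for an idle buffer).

step 0: L[0]=8 → dur=8, Σ=8 | A=load:t0 B=idle [load-only]
step 1: L[1]=7 C[0]=9 → dur=9, Σ=17 | A=compute:t0 B=load:t1 [compute-bound]
step 2: L[2]=2 C[1]=3 → dur=3, Σ=20 | A=load:t2 B=compute:t1 [compute-bound]
step 3: L[3]=4 C[2]=4 → dur=4, Σ=24 | A=compute:t2 B=load:t3 [tied]
step 4: L[4]=7 C[3]=7 → dur=7, Σ=31 | A=load:t4 B=compute:t3 [tied]
step 5: L[5]=6 C[4]=5 → dur=6, Σ=37 | A=compute:t4 B=load:t5 [load-bound]
step 6: L[6]=4 C[5]=3 → dur=4, Σ=41 | A=load:t6 B=compute:t5 [load-bound]
step 7: L[7]=7 C[6]=4 → dur=7, Σ=48 | A=compute:t6 B=load:t7 [load-bound]
step 8: C[7]=4 → dur=4, Σ=52 | A=idle B=compute:t7 [compute-only]

step 5: A=compute:t4 B=load:t5 [load-bound]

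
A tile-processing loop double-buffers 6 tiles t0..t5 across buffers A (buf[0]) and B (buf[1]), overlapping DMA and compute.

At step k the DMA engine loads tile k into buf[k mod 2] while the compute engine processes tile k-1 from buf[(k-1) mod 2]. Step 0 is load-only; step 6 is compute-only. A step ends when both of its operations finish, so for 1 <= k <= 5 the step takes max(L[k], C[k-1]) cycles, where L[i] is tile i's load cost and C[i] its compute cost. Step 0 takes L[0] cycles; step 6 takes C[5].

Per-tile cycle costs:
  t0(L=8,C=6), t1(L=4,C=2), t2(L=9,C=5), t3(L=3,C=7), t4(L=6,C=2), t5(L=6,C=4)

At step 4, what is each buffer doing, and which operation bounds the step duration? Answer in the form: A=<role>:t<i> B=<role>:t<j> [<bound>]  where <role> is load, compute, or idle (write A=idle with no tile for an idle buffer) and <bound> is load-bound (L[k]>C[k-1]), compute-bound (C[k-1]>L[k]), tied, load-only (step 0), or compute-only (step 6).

step 4: A=load:t4 B=compute:t3 [compute-bound]

k=0 load=t0/8c comp=- wait=8 total=8
k=1 load=t1/4c comp=t0/6c wait=6 total=14
k=2 load=t2/9c comp=t1/2c wait=9 total=23
k=3 load=t3/3c comp=t2/5c wait=5 total=28
k=4 load=t4/6c comp=t3/7c wait=7 total=35
k=5 load=t5/6c comp=t4/2c wait=6 total=41
k=6 load=- comp=t5/4c wait=4 total=45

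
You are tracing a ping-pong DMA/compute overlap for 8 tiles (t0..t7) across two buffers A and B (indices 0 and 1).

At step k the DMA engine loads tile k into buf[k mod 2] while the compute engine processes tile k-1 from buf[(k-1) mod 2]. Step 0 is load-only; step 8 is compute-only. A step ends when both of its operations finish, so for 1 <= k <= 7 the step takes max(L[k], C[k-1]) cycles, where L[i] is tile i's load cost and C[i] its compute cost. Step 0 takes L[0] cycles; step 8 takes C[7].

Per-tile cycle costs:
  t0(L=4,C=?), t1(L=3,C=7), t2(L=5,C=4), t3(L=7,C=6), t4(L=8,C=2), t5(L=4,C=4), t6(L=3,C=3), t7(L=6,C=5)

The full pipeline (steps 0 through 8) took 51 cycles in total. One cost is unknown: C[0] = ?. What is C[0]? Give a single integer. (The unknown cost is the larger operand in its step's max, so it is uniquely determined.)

step 0: dur = L[0]=4 = 4
step 1: dur = max(L[1]=3, C[0]=?) = C[0]  (unknown; binding)
step 2: dur = max(L[2]=5, C[1]=7) = 7
step 3: dur = max(L[3]=7, C[2]=4) = 7
step 4: dur = max(L[4]=8, C[3]=6) = 8
step 5: dur = max(L[5]=4, C[4]=2) = 4
step 6: dur = max(L[6]=3, C[5]=4) = 4
step 7: dur = max(L[7]=6, C[6]=3) = 6
step 8: dur = C[7]=5 = 5
sum of known step durations = 45
dur[1] = total - known = 51 - 45 = 6
C[0] is the binding max in step 1, so C[0] = dur[1] = 6

C[0] = 6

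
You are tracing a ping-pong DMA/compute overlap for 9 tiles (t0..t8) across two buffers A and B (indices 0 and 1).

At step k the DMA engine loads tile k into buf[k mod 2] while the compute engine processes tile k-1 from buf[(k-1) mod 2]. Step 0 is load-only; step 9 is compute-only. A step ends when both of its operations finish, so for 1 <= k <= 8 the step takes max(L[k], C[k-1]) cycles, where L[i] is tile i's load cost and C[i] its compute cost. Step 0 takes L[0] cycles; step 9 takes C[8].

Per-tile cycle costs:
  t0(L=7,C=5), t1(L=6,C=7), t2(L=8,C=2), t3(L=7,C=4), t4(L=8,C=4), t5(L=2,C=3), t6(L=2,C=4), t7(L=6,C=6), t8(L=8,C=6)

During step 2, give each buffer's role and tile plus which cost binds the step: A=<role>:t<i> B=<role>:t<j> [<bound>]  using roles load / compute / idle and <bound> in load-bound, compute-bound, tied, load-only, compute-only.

step 2: A=load:t2 B=compute:t1 [load-bound]

[0] DMA t0→A (7c) ∥ CU idle ⇒ 7c, clock 7
[1] DMA t1→B (6c) ∥ CU A:t0 (5c) ⇒ 6c, clock 13
[2] DMA t2→A (8c) ∥ CU B:t1 (7c) ⇒ 8c, clock 21
[3] DMA t3→B (7c) ∥ CU A:t2 (2c) ⇒ 7c, clock 28
[4] DMA t4→A (8c) ∥ CU B:t3 (4c) ⇒ 8c, clock 36
[5] DMA t5→B (2c) ∥ CU A:t4 (4c) ⇒ 4c, clock 40
[6] DMA t6→A (2c) ∥ CU B:t5 (3c) ⇒ 3c, clock 43
[7] DMA t7→B (6c) ∥ CU A:t6 (4c) ⇒ 6c, clock 49
[8] DMA t8→A (8c) ∥ CU B:t7 (6c) ⇒ 8c, clock 57
[9] DMA idle ∥ CU A:t8 (6c) ⇒ 6c, clock 63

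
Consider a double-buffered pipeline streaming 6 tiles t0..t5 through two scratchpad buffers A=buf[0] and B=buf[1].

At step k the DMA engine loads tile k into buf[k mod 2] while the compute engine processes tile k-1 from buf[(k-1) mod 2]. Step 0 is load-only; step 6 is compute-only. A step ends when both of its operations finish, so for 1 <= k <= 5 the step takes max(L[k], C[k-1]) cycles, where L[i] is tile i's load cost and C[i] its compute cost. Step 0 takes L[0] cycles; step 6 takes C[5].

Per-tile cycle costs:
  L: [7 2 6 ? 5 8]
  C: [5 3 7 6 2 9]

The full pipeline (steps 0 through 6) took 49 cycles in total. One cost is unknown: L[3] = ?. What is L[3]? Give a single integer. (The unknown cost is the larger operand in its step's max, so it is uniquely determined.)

step 0 | dur = L[0]=7 = 7
step 1 | dur = max(L[1]=2, C[0]=5) = 5
step 2 | dur = max(L[2]=6, C[1]=3) = 6
step 3 | dur = max(L[3]=?, C[2]=7) = L[3]  (unknown; binding)
step 4 | dur = max(L[4]=5, C[3]=6) = 6
step 5 | dur = max(L[5]=8, C[4]=2) = 8
step 6 | dur = C[5]=9 = 9
sum of known step durations = 41
dur[3] = total - known = 49 - 41 = 8
L[3] is the binding max in step 3, so L[3] = dur[3] = 8

L[3] = 8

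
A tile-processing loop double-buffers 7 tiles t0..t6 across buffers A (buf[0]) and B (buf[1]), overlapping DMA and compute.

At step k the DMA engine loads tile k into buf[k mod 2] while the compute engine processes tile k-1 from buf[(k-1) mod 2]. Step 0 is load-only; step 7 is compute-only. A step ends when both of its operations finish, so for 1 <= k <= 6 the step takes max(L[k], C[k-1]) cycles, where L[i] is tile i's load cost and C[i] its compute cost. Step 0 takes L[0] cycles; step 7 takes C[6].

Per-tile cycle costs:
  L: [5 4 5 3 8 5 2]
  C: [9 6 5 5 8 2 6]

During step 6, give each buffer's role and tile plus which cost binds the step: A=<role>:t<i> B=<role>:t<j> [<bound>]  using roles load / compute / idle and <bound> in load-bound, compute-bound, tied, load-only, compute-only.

  0. 5=5c; end=5; A:t0 B:-
  1. max(4,9)=9c; end=14; A:t0 B:t1
  2. max(5,6)=6c; end=20; A:t2 B:t1
  3. max(3,5)=5c; end=25; A:t2 B:t3
  4. max(8,5)=8c; end=33; A:t4 B:t3
  5. max(5,8)=8c; end=41; A:t4 B:t5
  6. max(2,2)=2c; end=43; A:t6 B:t5
  7. 6=6c; end=49; A:t6 B:t5

step 6: A=load:t6 B=compute:t5 [tied]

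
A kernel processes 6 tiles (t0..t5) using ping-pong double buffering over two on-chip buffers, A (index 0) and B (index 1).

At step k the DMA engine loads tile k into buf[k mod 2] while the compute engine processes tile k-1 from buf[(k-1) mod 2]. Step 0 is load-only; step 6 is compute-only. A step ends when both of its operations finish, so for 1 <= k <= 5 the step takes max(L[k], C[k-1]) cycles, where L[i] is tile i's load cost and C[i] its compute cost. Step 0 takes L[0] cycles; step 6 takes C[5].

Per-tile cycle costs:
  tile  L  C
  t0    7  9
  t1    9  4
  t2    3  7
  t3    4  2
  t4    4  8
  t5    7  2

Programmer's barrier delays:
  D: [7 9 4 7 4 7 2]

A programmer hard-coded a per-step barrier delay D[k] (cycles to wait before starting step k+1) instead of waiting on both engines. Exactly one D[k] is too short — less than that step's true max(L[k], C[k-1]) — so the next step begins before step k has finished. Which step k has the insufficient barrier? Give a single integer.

step 0: need L[0]=7 = 7; D[0]=7 ok
step 1: need max(L[1]=9,C[0]=9) = 9; D[1]=9 ok
step 2: need max(L[2]=3,C[1]=4) = 4; D[2]=4 ok
step 3: need max(L[3]=4,C[2]=7) = 7; D[3]=7 ok
step 4: need max(L[4]=4,C[3]=2) = 4; D[4]=4 ok
step 5: need max(L[5]=7,C[4]=8) = 8; D[5]=7 SHORT
step 6: need C[5]=2 = 2; D[6]=2 ok

hazard at step 5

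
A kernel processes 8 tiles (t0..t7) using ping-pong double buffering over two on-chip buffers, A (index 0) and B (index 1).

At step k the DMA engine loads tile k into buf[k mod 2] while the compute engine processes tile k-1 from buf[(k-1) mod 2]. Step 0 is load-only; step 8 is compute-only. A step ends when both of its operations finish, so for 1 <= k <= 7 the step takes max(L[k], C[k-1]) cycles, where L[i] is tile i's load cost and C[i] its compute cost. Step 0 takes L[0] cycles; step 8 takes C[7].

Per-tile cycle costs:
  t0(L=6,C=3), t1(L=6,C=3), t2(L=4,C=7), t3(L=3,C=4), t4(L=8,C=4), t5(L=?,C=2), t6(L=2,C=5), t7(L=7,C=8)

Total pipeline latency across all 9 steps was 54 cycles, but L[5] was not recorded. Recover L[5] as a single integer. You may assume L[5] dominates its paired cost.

L[5] = 6

step 0 → dur = L[0]=6 = 6
step 1 → dur = max(L[1]=6, C[0]=3) = 6
step 2 → dur = max(L[2]=4, C[1]=3) = 4
step 3 → dur = max(L[3]=3, C[2]=7) = 7
step 4 → dur = max(L[4]=8, C[3]=4) = 8
step 5 → dur = max(L[5]=?, C[4]=4) = L[5]  (unknown; binding)
step 6 → dur = max(L[6]=2, C[5]=2) = 2
step 7 → dur = max(L[7]=7, C[6]=5) = 7
step 8 → dur = C[7]=8 = 8
sum of known step durations = 48
dur[5] = total - known = 54 - 48 = 6
L[5] is the binding max in step 5, so L[5] = dur[5] = 6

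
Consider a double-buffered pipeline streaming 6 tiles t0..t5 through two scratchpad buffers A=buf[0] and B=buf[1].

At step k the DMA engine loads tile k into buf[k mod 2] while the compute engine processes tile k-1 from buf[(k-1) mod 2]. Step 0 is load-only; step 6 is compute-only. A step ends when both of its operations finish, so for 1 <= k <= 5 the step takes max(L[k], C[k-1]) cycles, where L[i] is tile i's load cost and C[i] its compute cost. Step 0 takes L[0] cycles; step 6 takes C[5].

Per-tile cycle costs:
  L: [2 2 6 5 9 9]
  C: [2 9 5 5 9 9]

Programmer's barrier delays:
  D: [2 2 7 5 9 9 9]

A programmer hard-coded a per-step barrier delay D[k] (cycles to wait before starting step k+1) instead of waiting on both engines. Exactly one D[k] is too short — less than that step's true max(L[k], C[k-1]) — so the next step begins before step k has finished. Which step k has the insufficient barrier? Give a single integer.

hazard at step 2

[0] required=L[0]=2=2 vs D=2 ok
[1] required=max(L[1]=2,C[0]=2)=2 vs D=2 ok
[2] required=max(L[2]=6,C[1]=9)=9 vs D=7 SHORT
[3] required=max(L[3]=5,C[2]=5)=5 vs D=5 ok
[4] required=max(L[4]=9,C[3]=5)=9 vs D=9 ok
[5] required=max(L[5]=9,C[4]=9)=9 vs D=9 ok
[6] required=C[5]=9=9 vs D=9 ok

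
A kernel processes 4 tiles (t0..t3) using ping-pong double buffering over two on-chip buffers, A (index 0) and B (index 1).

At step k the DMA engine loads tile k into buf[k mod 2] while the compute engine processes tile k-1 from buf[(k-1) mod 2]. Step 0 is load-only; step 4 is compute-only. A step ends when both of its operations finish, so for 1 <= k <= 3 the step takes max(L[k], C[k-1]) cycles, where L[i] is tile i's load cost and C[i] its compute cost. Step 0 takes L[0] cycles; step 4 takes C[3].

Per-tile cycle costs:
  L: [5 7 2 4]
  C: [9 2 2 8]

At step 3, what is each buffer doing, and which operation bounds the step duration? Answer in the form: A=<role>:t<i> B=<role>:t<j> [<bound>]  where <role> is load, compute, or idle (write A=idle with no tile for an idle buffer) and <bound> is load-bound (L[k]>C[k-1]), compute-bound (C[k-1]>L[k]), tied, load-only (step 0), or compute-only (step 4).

step 0: L[0]=5 → dur=5, Σ=5 | A=load:t0 B=idle [load-only]
step 1: L[1]=7 C[0]=9 → dur=9, Σ=14 | A=compute:t0 B=load:t1 [compute-bound]
step 2: L[2]=2 C[1]=2 → dur=2, Σ=16 | A=load:t2 B=compute:t1 [tied]
step 3: L[3]=4 C[2]=2 → dur=4, Σ=20 | A=compute:t2 B=load:t3 [load-bound]
step 4: C[3]=8 → dur=8, Σ=28 | A=idle B=compute:t3 [compute-only]

step 3: A=compute:t2 B=load:t3 [load-bound]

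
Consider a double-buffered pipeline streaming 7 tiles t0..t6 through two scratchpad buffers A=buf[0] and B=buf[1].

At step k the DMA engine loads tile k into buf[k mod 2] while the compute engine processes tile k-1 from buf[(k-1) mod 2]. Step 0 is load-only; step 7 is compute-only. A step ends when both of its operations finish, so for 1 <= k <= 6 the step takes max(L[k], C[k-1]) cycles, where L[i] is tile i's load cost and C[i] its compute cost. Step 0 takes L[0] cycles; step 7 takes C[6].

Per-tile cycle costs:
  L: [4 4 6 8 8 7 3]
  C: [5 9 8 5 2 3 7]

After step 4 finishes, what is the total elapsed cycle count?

end_cycle[4] = 34

  0. 4=4c; end=4; A:t0 B:-
  1. max(4,5)=5c; end=9; A:t0 B:t1
  2. max(6,9)=9c; end=18; A:t2 B:t1
  3. max(8,8)=8c; end=26; A:t2 B:t3
  4. max(8,5)=8c; end=34; A:t4 B:t3
  5. max(7,2)=7c; end=41; A:t4 B:t5
  6. max(3,3)=3c; end=44; A:t6 B:t5
  7. 7=7c; end=51; A:t6 B:t5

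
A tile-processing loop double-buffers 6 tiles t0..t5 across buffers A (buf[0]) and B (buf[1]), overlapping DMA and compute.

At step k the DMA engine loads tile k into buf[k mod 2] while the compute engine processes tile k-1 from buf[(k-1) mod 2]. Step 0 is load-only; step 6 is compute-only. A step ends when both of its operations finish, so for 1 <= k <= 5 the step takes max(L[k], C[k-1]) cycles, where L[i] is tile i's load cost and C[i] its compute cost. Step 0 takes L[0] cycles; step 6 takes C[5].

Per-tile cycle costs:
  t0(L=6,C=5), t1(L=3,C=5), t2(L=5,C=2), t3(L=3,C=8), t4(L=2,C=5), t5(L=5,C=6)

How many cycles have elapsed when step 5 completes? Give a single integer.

  0. 6=6c; end=6; A:t0 B:-
  1. max(3,5)=5c; end=11; A:t0 B:t1
  2. max(5,5)=5c; end=16; A:t2 B:t1
  3. max(3,2)=3c; end=19; A:t2 B:t3
  4. max(2,8)=8c; end=27; A:t4 B:t3
  5. max(5,5)=5c; end=32; A:t4 B:t5
  6. 6=6c; end=38; A:t4 B:t5

end_cycle[5] = 32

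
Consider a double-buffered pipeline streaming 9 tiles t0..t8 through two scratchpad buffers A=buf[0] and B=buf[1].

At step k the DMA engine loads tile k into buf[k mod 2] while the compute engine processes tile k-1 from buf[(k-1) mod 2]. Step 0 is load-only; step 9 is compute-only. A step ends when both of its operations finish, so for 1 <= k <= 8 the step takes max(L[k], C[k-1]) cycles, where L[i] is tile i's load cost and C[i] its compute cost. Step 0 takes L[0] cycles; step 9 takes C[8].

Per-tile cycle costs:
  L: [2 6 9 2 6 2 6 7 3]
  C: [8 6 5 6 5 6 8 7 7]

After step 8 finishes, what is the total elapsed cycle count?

step 0: L[0]=2 → dur=2, Σ=2 | A=load:t0 B=idle [load-only]
step 1: L[1]=6 C[0]=8 → dur=8, Σ=10 | A=compute:t0 B=load:t1 [compute-bound]
step 2: L[2]=9 C[1]=6 → dur=9, Σ=19 | A=load:t2 B=compute:t1 [load-bound]
step 3: L[3]=2 C[2]=5 → dur=5, Σ=24 | A=compute:t2 B=load:t3 [compute-bound]
step 4: L[4]=6 C[3]=6 → dur=6, Σ=30 | A=load:t4 B=compute:t3 [tied]
step 5: L[5]=2 C[4]=5 → dur=5, Σ=35 | A=compute:t4 B=load:t5 [compute-bound]
step 6: L[6]=6 C[5]=6 → dur=6, Σ=41 | A=load:t6 B=compute:t5 [tied]
step 7: L[7]=7 C[6]=8 → dur=8, Σ=49 | A=compute:t6 B=load:t7 [compute-bound]
step 8: L[8]=3 C[7]=7 → dur=7, Σ=56 | A=load:t8 B=compute:t7 [compute-bound]
step 9: C[8]=7 → dur=7, Σ=63 | A=compute:t8 B=idle [compute-only]

end_cycle[8] = 56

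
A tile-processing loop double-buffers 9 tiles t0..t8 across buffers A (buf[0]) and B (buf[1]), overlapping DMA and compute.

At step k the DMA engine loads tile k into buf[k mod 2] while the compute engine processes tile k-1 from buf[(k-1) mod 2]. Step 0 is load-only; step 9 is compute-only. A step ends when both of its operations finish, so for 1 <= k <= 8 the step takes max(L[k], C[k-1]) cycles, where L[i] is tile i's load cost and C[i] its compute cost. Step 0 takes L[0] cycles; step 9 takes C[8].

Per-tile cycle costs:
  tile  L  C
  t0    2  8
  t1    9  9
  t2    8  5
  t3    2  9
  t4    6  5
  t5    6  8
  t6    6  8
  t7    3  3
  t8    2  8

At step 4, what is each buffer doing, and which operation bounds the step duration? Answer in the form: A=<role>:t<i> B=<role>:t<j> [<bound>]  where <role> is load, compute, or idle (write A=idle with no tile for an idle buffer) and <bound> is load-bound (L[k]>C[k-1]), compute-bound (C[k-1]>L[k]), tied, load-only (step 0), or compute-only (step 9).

step 4: A=load:t4 B=compute:t3 [compute-bound]

step 0: L[0]=2 → dur=2, Σ=2 | A=load:t0 B=idle [load-only]
step 1: L[1]=9 C[0]=8 → dur=9, Σ=11 | A=compute:t0 B=load:t1 [load-bound]
step 2: L[2]=8 C[1]=9 → dur=9, Σ=20 | A=load:t2 B=compute:t1 [compute-bound]
step 3: L[3]=2 C[2]=5 → dur=5, Σ=25 | A=compute:t2 B=load:t3 [compute-bound]
step 4: L[4]=6 C[3]=9 → dur=9, Σ=34 | A=load:t4 B=compute:t3 [compute-bound]
step 5: L[5]=6 C[4]=5 → dur=6, Σ=40 | A=compute:t4 B=load:t5 [load-bound]
step 6: L[6]=6 C[5]=8 → dur=8, Σ=48 | A=load:t6 B=compute:t5 [compute-bound]
step 7: L[7]=3 C[6]=8 → dur=8, Σ=56 | A=compute:t6 B=load:t7 [compute-bound]
step 8: L[8]=2 C[7]=3 → dur=3, Σ=59 | A=load:t8 B=compute:t7 [compute-bound]
step 9: C[8]=8 → dur=8, Σ=67 | A=compute:t8 B=idle [compute-only]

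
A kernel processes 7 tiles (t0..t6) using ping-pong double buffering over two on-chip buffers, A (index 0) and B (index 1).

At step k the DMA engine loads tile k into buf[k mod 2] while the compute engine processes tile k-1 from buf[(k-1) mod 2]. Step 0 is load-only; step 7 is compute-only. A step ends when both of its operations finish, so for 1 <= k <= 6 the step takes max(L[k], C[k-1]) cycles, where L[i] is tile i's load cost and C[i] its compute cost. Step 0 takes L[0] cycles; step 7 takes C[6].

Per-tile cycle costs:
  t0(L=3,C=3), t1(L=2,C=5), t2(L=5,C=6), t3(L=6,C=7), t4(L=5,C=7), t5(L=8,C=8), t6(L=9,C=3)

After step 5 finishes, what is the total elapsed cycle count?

step 0: L[0]=3 → dur=3, Σ=3 | A=load:t0 B=idle [load-only]
step 1: L[1]=2 C[0]=3 → dur=3, Σ=6 | A=compute:t0 B=load:t1 [compute-bound]
step 2: L[2]=5 C[1]=5 → dur=5, Σ=11 | A=load:t2 B=compute:t1 [tied]
step 3: L[3]=6 C[2]=6 → dur=6, Σ=17 | A=compute:t2 B=load:t3 [tied]
step 4: L[4]=5 C[3]=7 → dur=7, Σ=24 | A=load:t4 B=compute:t3 [compute-bound]
step 5: L[5]=8 C[4]=7 → dur=8, Σ=32 | A=compute:t4 B=load:t5 [load-bound]
step 6: L[6]=9 C[5]=8 → dur=9, Σ=41 | A=load:t6 B=compute:t5 [load-bound]
step 7: C[6]=3 → dur=3, Σ=44 | A=compute:t6 B=idle [compute-only]

end_cycle[5] = 32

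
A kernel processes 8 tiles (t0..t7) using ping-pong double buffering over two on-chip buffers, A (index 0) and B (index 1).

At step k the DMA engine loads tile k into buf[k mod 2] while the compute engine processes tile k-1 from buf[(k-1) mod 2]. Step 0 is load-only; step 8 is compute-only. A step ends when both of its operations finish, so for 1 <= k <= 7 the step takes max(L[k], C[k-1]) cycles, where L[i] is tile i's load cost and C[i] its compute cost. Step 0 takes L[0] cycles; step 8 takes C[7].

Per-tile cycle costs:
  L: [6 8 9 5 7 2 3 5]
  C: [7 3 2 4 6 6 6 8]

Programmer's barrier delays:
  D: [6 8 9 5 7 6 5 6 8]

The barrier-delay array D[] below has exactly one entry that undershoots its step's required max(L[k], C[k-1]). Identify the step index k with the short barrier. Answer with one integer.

k=0 barrier L[0]=6→6c, D[0]=6 ok
k=1 barrier max(L[1]=8,C[0]=7)→8c, D[1]=8 ok
k=2 barrier max(L[2]=9,C[1]=3)→9c, D[2]=9 ok
k=3 barrier max(L[3]=5,C[2]=2)→5c, D[3]=5 ok
k=4 barrier max(L[4]=7,C[3]=4)→7c, D[4]=7 ok
k=5 barrier max(L[5]=2,C[4]=6)→6c, D[5]=6 ok
k=6 barrier max(L[6]=3,C[5]=6)→6c, D[6]=5 SHORT
k=7 barrier max(L[7]=5,C[6]=6)→6c, D[7]=6 ok
k=8 barrier C[7]=8→8c, D[8]=8 ok

hazard at step 6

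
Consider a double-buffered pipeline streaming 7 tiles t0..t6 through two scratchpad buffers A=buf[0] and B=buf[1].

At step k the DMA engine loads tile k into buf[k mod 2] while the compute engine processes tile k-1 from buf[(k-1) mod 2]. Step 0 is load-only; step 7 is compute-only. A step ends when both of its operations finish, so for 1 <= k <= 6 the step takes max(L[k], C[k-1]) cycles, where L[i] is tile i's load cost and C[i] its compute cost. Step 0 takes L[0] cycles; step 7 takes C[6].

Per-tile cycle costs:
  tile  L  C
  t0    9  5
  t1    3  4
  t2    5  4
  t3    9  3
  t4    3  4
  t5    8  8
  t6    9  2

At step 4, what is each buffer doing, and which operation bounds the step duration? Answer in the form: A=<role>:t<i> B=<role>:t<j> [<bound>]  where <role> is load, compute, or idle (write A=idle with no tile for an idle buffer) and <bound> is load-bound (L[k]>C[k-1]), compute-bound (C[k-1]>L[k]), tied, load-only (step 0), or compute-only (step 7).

  0. 9=9c; end=9; A:t0 B:-
  1. max(3,5)=5c; end=14; A:t0 B:t1
  2. max(5,4)=5c; end=19; A:t2 B:t1
  3. max(9,4)=9c; end=28; A:t2 B:t3
  4. max(3,3)=3c; end=31; A:t4 B:t3
  5. max(8,4)=8c; end=39; A:t4 B:t5
  6. max(9,8)=9c; end=48; A:t6 B:t5
  7. 2=2c; end=50; A:t6 B:t5

step 4: A=load:t4 B=compute:t3 [tied]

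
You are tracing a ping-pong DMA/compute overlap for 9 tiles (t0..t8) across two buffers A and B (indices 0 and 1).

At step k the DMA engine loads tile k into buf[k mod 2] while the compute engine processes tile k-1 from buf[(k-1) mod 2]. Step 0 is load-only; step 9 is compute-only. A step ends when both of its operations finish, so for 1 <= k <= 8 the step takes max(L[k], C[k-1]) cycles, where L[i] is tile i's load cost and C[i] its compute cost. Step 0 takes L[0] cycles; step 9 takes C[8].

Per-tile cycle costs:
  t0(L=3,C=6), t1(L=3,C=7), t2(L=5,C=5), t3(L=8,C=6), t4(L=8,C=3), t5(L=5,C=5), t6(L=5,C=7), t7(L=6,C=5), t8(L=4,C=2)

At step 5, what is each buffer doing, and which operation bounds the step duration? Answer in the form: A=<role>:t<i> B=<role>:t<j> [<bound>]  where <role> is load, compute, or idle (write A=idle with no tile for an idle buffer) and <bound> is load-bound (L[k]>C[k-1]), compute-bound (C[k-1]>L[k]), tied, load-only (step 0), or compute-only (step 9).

step 5: A=compute:t4 B=load:t5 [load-bound]

  0. 3=3c; end=3; A:t0 B:-
  1. max(3,6)=6c; end=9; A:t0 B:t1
  2. max(5,7)=7c; end=16; A:t2 B:t1
  3. max(8,5)=8c; end=24; A:t2 B:t3
  4. max(8,6)=8c; end=32; A:t4 B:t3
  5. max(5,3)=5c; end=37; A:t4 B:t5
  6. max(5,5)=5c; end=42; A:t6 B:t5
  7. max(6,7)=7c; end=49; A:t6 B:t7
  8. max(4,5)=5c; end=54; A:t8 B:t7
  9. 2=2c; end=56; A:t8 B:t7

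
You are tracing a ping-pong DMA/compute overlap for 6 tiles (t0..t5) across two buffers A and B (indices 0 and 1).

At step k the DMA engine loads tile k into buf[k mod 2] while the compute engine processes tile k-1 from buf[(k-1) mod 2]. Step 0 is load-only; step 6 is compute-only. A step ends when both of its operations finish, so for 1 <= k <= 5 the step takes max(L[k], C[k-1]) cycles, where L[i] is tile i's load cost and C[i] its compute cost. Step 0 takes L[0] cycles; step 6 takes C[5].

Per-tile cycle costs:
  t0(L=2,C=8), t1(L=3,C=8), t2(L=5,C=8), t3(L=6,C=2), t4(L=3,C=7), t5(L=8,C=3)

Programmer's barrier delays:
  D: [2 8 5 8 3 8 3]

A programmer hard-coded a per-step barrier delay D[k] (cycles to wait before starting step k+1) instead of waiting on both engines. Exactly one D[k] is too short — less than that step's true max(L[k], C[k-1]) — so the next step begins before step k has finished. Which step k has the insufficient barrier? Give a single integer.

step 0: need L[0]=2 = 2; D[0]=2 ok
step 1: need max(L[1]=3,C[0]=8) = 8; D[1]=8 ok
step 2: need max(L[2]=5,C[1]=8) = 8; D[2]=5 SHORT
step 3: need max(L[3]=6,C[2]=8) = 8; D[3]=8 ok
step 4: need max(L[4]=3,C[3]=2) = 3; D[4]=3 ok
step 5: need max(L[5]=8,C[4]=7) = 8; D[5]=8 ok
step 6: need C[5]=3 = 3; D[6]=3 ok

hazard at step 2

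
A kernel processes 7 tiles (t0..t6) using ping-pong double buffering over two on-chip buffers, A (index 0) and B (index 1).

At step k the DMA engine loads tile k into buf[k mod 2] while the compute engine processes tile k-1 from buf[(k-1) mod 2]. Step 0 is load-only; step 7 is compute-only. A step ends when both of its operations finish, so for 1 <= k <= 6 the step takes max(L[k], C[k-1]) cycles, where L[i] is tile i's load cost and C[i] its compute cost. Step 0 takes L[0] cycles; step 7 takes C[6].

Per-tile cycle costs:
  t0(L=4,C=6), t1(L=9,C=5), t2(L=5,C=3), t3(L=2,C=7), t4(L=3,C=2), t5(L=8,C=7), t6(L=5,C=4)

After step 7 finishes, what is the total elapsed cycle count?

end_cycle[7] = 47

[0] DMA t0→A (4c) ∥ CU idle ⇒ 4c, clock 4
[1] DMA t1→B (9c) ∥ CU A:t0 (6c) ⇒ 9c, clock 13
[2] DMA t2→A (5c) ∥ CU B:t1 (5c) ⇒ 5c, clock 18
[3] DMA t3→B (2c) ∥ CU A:t2 (3c) ⇒ 3c, clock 21
[4] DMA t4→A (3c) ∥ CU B:t3 (7c) ⇒ 7c, clock 28
[5] DMA t5→B (8c) ∥ CU A:t4 (2c) ⇒ 8c, clock 36
[6] DMA t6→A (5c) ∥ CU B:t5 (7c) ⇒ 7c, clock 43
[7] DMA idle ∥ CU A:t6 (4c) ⇒ 4c, clock 47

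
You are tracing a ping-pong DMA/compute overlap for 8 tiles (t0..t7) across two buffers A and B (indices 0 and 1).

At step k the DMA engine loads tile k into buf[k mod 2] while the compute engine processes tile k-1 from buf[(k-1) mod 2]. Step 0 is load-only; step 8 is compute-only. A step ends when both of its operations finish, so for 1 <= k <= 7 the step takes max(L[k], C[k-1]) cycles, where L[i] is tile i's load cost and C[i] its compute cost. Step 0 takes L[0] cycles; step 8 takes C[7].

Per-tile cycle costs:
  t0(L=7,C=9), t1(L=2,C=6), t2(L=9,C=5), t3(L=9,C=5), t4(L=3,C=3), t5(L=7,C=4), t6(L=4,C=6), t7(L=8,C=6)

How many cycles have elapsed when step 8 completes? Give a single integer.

end_cycle[8] = 64

  0. 7=7c; end=7; A:t0 B:-
  1. max(2,9)=9c; end=16; A:t0 B:t1
  2. max(9,6)=9c; end=25; A:t2 B:t1
  3. max(9,5)=9c; end=34; A:t2 B:t3
  4. max(3,5)=5c; end=39; A:t4 B:t3
  5. max(7,3)=7c; end=46; A:t4 B:t5
  6. max(4,4)=4c; end=50; A:t6 B:t5
  7. max(8,6)=8c; end=58; A:t6 B:t7
  8. 6=6c; end=64; A:t6 B:t7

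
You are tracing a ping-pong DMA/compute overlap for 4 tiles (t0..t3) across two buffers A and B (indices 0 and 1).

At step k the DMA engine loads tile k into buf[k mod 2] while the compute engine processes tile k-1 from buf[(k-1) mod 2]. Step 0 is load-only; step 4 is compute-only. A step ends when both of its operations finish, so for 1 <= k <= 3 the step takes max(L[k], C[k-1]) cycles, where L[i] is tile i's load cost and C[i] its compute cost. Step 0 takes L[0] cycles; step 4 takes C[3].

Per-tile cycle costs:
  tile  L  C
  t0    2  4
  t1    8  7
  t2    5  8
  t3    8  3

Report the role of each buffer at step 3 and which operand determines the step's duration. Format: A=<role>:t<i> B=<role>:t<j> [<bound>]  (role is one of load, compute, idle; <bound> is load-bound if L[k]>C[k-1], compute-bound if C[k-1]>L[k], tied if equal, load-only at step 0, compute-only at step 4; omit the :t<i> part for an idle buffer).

step 3: A=compute:t2 B=load:t3 [tied]

k=0 load=t0/2c comp=- wait=2 total=2
k=1 load=t1/8c comp=t0/4c wait=8 total=10
k=2 load=t2/5c comp=t1/7c wait=7 total=17
k=3 load=t3/8c comp=t2/8c wait=8 total=25
k=4 load=- comp=t3/3c wait=3 total=28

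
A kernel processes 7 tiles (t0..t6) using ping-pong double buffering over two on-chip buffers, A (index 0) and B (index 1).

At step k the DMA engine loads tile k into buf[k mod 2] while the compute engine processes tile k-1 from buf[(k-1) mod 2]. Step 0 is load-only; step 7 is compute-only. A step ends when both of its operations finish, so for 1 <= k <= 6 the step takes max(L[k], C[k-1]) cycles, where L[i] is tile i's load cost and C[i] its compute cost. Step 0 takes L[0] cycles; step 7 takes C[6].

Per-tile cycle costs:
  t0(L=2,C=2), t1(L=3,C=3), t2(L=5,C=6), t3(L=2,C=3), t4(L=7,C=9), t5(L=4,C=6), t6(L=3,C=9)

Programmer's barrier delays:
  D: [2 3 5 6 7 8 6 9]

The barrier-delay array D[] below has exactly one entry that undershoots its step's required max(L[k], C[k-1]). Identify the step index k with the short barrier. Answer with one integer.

hazard at step 5

k=0 barrier L[0]=2→2c, D[0]=2 ok
k=1 barrier max(L[1]=3,C[0]=2)→3c, D[1]=3 ok
k=2 barrier max(L[2]=5,C[1]=3)→5c, D[2]=5 ok
k=3 barrier max(L[3]=2,C[2]=6)→6c, D[3]=6 ok
k=4 barrier max(L[4]=7,C[3]=3)→7c, D[4]=7 ok
k=5 barrier max(L[5]=4,C[4]=9)→9c, D[5]=8 SHORT
k=6 barrier max(L[6]=3,C[5]=6)→6c, D[6]=6 ok
k=7 barrier C[6]=9→9c, D[7]=9 ok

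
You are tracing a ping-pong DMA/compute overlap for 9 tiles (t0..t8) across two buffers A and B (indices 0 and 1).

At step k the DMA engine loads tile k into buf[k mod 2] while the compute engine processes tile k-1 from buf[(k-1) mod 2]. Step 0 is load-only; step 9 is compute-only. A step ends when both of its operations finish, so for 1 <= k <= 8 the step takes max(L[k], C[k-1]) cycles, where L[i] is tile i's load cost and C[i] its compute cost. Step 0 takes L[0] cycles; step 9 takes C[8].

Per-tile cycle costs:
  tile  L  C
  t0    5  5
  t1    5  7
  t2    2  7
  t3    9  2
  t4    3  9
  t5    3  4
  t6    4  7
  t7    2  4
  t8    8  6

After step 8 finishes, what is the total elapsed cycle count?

end_cycle[8] = 57

[0] DMA t0→A (5c) ∥ CU idle ⇒ 5c, clock 5
[1] DMA t1→B (5c) ∥ CU A:t0 (5c) ⇒ 5c, clock 10
[2] DMA t2→A (2c) ∥ CU B:t1 (7c) ⇒ 7c, clock 17
[3] DMA t3→B (9c) ∥ CU A:t2 (7c) ⇒ 9c, clock 26
[4] DMA t4→A (3c) ∥ CU B:t3 (2c) ⇒ 3c, clock 29
[5] DMA t5→B (3c) ∥ CU A:t4 (9c) ⇒ 9c, clock 38
[6] DMA t6→A (4c) ∥ CU B:t5 (4c) ⇒ 4c, clock 42
[7] DMA t7→B (2c) ∥ CU A:t6 (7c) ⇒ 7c, clock 49
[8] DMA t8→A (8c) ∥ CU B:t7 (4c) ⇒ 8c, clock 57
[9] DMA idle ∥ CU A:t8 (6c) ⇒ 6c, clock 63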